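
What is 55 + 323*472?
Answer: 152511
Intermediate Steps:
55 + 323*472 = 55 + 152456 = 152511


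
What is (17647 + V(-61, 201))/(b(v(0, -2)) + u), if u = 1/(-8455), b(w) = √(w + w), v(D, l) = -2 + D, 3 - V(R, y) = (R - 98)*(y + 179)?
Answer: -660081850/285948101 - 11161984083500*I/285948101 ≈ -2.3084 - 39035.0*I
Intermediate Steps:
V(R, y) = 3 - (-98 + R)*(179 + y) (V(R, y) = 3 - (R - 98)*(y + 179) = 3 - (-98 + R)*(179 + y))
b(w) = √2*√w (b(w) = √(2*w) = √2*√w)
u = -1/8455 ≈ -0.00011827
(17647 + V(-61, 201))/(b(v(0, -2)) + u) = (17647 + (17545 - 179*(-61) + 98*201 - 1*(-61)*201))/(√2*√(-2 + 0) - 1/8455) = (17647 + (17545 + 10919 + 19698 + 12261))/(√2*√(-2) - 1/8455) = (17647 + 60423)/(√2*(I*√2) - 1/8455) = 78070/(2*I - 1/8455) = 78070/(-1/8455 + 2*I) = 78070*(71487025*(-1/8455 - 2*I)/285948101) = 5580992041750*(-1/8455 - 2*I)/285948101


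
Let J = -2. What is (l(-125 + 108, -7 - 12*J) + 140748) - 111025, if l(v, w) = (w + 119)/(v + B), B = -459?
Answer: 208059/7 ≈ 29723.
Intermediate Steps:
l(v, w) = (119 + w)/(-459 + v) (l(v, w) = (w + 119)/(v - 459) = (119 + w)/(-459 + v))
(l(-125 + 108, -7 - 12*J) + 140748) - 111025 = ((119 + (-7 - 12*(-2)))/(-459 + (-125 + 108)) + 140748) - 111025 = ((119 + (-7 + 24))/(-459 - 17) + 140748) - 111025 = ((119 + 17)/(-476) + 140748) - 111025 = (-1/476*136 + 140748) - 111025 = (-2/7 + 140748) - 111025 = 985234/7 - 111025 = 208059/7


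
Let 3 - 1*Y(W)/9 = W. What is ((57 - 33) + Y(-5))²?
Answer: 9216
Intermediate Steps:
Y(W) = 27 - 9*W
((57 - 33) + Y(-5))² = ((57 - 33) + (27 - 9*(-5)))² = (24 + (27 + 45))² = (24 + 72)² = 96² = 9216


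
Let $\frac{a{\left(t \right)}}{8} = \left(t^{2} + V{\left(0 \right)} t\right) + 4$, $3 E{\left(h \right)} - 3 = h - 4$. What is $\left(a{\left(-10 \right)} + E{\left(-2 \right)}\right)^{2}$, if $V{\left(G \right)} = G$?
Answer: $690561$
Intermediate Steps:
$E{\left(h \right)} = - \frac{1}{3} + \frac{h}{3}$ ($E{\left(h \right)} = 1 + \frac{h - 4}{3} = 1 + \frac{-4 + h}{3} = 1 + \left(- \frac{4}{3} + \frac{h}{3}\right) = - \frac{1}{3} + \frac{h}{3}$)
$a{\left(t \right)} = 32 + 8 t^{2}$ ($a{\left(t \right)} = 8 \left(\left(t^{2} + 0 t\right) + 4\right) = 8 \left(\left(t^{2} + 0\right) + 4\right) = 8 \left(t^{2} + 4\right) = 8 \left(4 + t^{2}\right) = 32 + 8 t^{2}$)
$\left(a{\left(-10 \right)} + E{\left(-2 \right)}\right)^{2} = \left(\left(32 + 8 \left(-10\right)^{2}\right) + \left(- \frac{1}{3} + \frac{1}{3} \left(-2\right)\right)\right)^{2} = \left(\left(32 + 8 \cdot 100\right) - 1\right)^{2} = \left(\left(32 + 800\right) - 1\right)^{2} = \left(832 - 1\right)^{2} = 831^{2} = 690561$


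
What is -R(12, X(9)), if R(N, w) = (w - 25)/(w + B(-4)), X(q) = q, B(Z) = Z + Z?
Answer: 16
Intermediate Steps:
B(Z) = 2*Z
R(N, w) = (-25 + w)/(-8 + w) (R(N, w) = (w - 25)/(w + 2*(-4)) = (-25 + w)/(w - 8) = (-25 + w)/(-8 + w))
-R(12, X(9)) = -(-25 + 9)/(-8 + 9) = -(-16)/1 = -(-16) = -1*(-16) = 16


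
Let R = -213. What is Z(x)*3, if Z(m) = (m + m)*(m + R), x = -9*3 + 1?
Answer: 37284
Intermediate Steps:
x = -26 (x = -27 + 1 = -26)
Z(m) = 2*m*(-213 + m) (Z(m) = (m + m)*(m - 213) = (2*m)*(-213 + m) = 2*m*(-213 + m))
Z(x)*3 = (2*(-26)*(-213 - 26))*3 = (2*(-26)*(-239))*3 = 12428*3 = 37284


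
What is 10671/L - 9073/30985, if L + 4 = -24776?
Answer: -7406265/10237444 ≈ -0.72345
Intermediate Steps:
L = -24780 (L = -4 - 24776 = -24780)
10671/L - 9073/30985 = 10671/(-24780) - 9073/30985 = 10671*(-1/24780) - 9073*1/30985 = -3557/8260 - 9073/30985 = -7406265/10237444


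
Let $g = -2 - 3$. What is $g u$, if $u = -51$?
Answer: $255$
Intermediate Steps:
$g = -5$ ($g = -2 - 3 = -5$)
$g u = \left(-5\right) \left(-51\right) = 255$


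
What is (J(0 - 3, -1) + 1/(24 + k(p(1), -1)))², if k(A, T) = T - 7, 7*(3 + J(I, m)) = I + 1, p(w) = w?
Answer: 130321/12544 ≈ 10.389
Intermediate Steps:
J(I, m) = -20/7 + I/7 (J(I, m) = -3 + (I + 1)/7 = -3 + (1 + I)/7 = -3 + (⅐ + I/7) = -20/7 + I/7)
k(A, T) = -7 + T
(J(0 - 3, -1) + 1/(24 + k(p(1), -1)))² = ((-20/7 + (0 - 3)/7) + 1/(24 + (-7 - 1)))² = ((-20/7 + (⅐)*(-3)) + 1/(24 - 8))² = ((-20/7 - 3/7) + 1/16)² = (-23/7 + 1/16)² = (-361/112)² = 130321/12544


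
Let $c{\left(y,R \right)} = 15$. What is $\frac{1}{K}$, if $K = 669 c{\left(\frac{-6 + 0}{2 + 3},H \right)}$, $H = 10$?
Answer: $\frac{1}{10035} \approx 9.9651 \cdot 10^{-5}$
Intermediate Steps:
$K = 10035$ ($K = 669 \cdot 15 = 10035$)
$\frac{1}{K} = \frac{1}{10035}$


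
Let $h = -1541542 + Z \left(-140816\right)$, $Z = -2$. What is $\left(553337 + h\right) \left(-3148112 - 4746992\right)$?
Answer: $5578467318592$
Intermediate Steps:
$h = -1259910$ ($h = -1541542 - -281632 = -1541542 + 281632 = -1259910$)
$\left(553337 + h\right) \left(-3148112 - 4746992\right) = \left(553337 - 1259910\right) \left(-3148112 - 4746992\right) = \left(-706573\right) \left(-7895104\right) = 5578467318592$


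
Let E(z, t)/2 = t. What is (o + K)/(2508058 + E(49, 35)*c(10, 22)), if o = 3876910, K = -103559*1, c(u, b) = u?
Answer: 3773351/2508758 ≈ 1.5041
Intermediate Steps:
E(z, t) = 2*t
K = -103559
(o + K)/(2508058 + E(49, 35)*c(10, 22)) = (3876910 - 103559)/(2508058 + (2*35)*10) = 3773351/(2508058 + 70*10) = 3773351/(2508058 + 700) = 3773351/2508758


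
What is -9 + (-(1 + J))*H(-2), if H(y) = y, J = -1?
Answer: -9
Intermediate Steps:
-9 + (-(1 + J))*H(-2) = -9 - (1 - 1)*(-2) = -9 - 1*0*(-2) = -9 + 0*(-2) = -9 + 0 = -9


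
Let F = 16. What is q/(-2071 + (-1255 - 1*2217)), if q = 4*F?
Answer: -64/5543 ≈ -0.011546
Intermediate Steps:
q = 64 (q = 4*16 = 64)
q/(-2071 + (-1255 - 1*2217)) = 64/(-2071 + (-1255 - 1*2217)) = 64/(-2071 + (-1255 - 2217)) = 64/(-2071 - 3472) = 64/(-5543) = 64*(-1/5543) = -64/5543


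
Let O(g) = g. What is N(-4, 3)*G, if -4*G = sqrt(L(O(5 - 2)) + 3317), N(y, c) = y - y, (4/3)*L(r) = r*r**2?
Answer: 0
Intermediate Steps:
L(r) = 3*r**3/4 (L(r) = 3*(r*r**2)/4 = 3*r**3/4)
N(y, c) = 0
G = -sqrt(13349)/8 (G = -sqrt(3*(5 - 2)**3/4 + 3317)/4 = -sqrt((3/4)*3**3 + 3317)/4 = -sqrt((3/4)*27 + 3317)/4 = -sqrt(81/4 + 3317)/4 = -sqrt(13349)/8 ≈ -14.442)
N(-4, 3)*G = 0*(-sqrt(13349)/8) = 0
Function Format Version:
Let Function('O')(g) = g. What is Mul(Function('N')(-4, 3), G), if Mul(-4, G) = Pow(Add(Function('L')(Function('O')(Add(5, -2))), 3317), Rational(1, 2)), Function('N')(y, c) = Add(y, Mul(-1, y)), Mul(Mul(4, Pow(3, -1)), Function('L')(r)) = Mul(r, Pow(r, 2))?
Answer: 0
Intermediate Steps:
Function('L')(r) = Mul(Rational(3, 4), Pow(r, 3)) (Function('L')(r) = Mul(Rational(3, 4), Mul(r, Pow(r, 2))) = Mul(Rational(3, 4), Pow(r, 3)))
Function('N')(y, c) = 0
G = Mul(Rational(-1, 8), Pow(13349, Rational(1, 2))) (G = Mul(Rational(-1, 4), Pow(Add(Mul(Rational(3, 4), Pow(Add(5, -2), 3)), 3317), Rational(1, 2))) = Mul(Rational(-1, 4), Pow(Add(Mul(Rational(3, 4), Pow(3, 3)), 3317), Rational(1, 2))) = Mul(Rational(-1, 4), Pow(Add(Mul(Rational(3, 4), 27), 3317), Rational(1, 2))) = Mul(Rational(-1, 4), Pow(Add(Rational(81, 4), 3317), Rational(1, 2))) = Mul(Rational(-1, 4), Pow(Rational(13349, 4), Rational(1, 2))) = Mul(Rational(-1, 4), Mul(Rational(1, 2), Pow(13349, Rational(1, 2)))) = Mul(Rational(-1, 8), Pow(13349, Rational(1, 2))) ≈ -14.442)
Mul(Function('N')(-4, 3), G) = Mul(0, Mul(Rational(-1, 8), Pow(13349, Rational(1, 2)))) = 0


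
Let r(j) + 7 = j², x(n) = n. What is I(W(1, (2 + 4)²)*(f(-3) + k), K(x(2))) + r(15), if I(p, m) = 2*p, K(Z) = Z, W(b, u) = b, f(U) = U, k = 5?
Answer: 222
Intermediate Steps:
r(j) = -7 + j²
I(W(1, (2 + 4)²)*(f(-3) + k), K(x(2))) + r(15) = 2*(1*(-3 + 5)) + (-7 + 15²) = 2*(1*2) + (-7 + 225) = 2*2 + 218 = 4 + 218 = 222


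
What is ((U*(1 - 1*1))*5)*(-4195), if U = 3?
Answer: 0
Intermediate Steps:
((U*(1 - 1*1))*5)*(-4195) = ((3*(1 - 1*1))*5)*(-4195) = ((3*(1 - 1))*5)*(-4195) = ((3*0)*5)*(-4195) = (0*5)*(-4195) = 0*(-4195) = 0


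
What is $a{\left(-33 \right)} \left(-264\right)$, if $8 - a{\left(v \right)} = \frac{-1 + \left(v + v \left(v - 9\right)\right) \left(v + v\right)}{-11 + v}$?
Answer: $533682$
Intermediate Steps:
$a{\left(v \right)} = 8 - \frac{-1 + 2 v \left(v + v \left(-9 + v\right)\right)}{-11 + v}$ ($a{\left(v \right)} = 8 - \frac{-1 + \left(v + v \left(v - 9\right)\right) \left(v + v\right)}{-11 + v} = 8 - \frac{-1 + \left(v + v \left(-9 + v\right)\right) 2 v}{-11 + v} = 8 - \frac{-1 + 2 v \left(v + v \left(-9 + v\right)\right)}{-11 + v}$)
$a{\left(-33 \right)} \left(-264\right) = \frac{-87 - 2 \left(-33\right)^{3} + 8 \left(-33\right) + 16 \left(-33\right)^{2}}{-11 - 33} \left(-264\right) = \frac{-87 - -71874 - 264 + 16 \cdot 1089}{-44} \left(-264\right) = - \frac{-87 + 71874 - 264 + 17424}{44} \left(-264\right) = \left(- \frac{1}{44}\right) 88947 \left(-264\right) = \left(- \frac{88947}{44}\right) \left(-264\right) = 533682$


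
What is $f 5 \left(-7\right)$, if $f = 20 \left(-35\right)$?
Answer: $24500$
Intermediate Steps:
$f = -700$
$f 5 \left(-7\right) = - 700 \cdot 5 \left(-7\right) = \left(-700\right) \left(-35\right) = 24500$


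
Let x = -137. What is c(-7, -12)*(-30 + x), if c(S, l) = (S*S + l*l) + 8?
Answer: -33567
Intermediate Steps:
c(S, l) = 8 + S² + l² (c(S, l) = (S² + l²) + 8 = 8 + S² + l²)
c(-7, -12)*(-30 + x) = (8 + (-7)² + (-12)²)*(-30 - 137) = (8 + 49 + 144)*(-167) = 201*(-167) = -33567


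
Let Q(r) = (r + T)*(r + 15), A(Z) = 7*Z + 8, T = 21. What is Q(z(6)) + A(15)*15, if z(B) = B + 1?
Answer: 2311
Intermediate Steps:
A(Z) = 8 + 7*Z
z(B) = 1 + B
Q(r) = (15 + r)*(21 + r) (Q(r) = (r + 21)*(r + 15) = (21 + r)*(15 + r) = (15 + r)*(21 + r))
Q(z(6)) + A(15)*15 = (315 + (1 + 6)**2 + 36*(1 + 6)) + (8 + 7*15)*15 = (315 + 7**2 + 36*7) + (8 + 105)*15 = (315 + 49 + 252) + 113*15 = 616 + 1695 = 2311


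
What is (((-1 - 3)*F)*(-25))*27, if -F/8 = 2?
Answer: -43200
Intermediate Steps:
F = -16 (F = -8*2 = -16)
(((-1 - 3)*F)*(-25))*27 = (((-1 - 3)*(-16))*(-25))*27 = (-4*(-16)*(-25))*27 = (64*(-25))*27 = -1600*27 = -43200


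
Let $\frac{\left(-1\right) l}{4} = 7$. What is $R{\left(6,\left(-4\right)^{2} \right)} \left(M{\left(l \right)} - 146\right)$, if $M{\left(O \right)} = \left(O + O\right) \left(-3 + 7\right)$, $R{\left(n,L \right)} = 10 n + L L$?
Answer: $-116920$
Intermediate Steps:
$l = -28$ ($l = \left(-4\right) 7 = -28$)
$R{\left(n,L \right)} = L^{2} + 10 n$ ($R{\left(n,L \right)} = 10 n + L^{2} = L^{2} + 10 n$)
$M{\left(O \right)} = 8 O$ ($M{\left(O \right)} = 2 O 4 = 8 O$)
$R{\left(6,\left(-4\right)^{2} \right)} \left(M{\left(l \right)} - 146\right) = \left(\left(\left(-4\right)^{2}\right)^{2} + 10 \cdot 6\right) \left(8 \left(-28\right) - 146\right) = \left(16^{2} + 60\right) \left(-224 - 146\right) = \left(256 + 60\right) \left(-370\right) = 316 \left(-370\right) = -116920$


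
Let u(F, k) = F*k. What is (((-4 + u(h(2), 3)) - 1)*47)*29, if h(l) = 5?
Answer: 13630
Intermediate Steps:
(((-4 + u(h(2), 3)) - 1)*47)*29 = (((-4 + 5*3) - 1)*47)*29 = (((-4 + 15) - 1)*47)*29 = ((11 - 1)*47)*29 = (10*47)*29 = 470*29 = 13630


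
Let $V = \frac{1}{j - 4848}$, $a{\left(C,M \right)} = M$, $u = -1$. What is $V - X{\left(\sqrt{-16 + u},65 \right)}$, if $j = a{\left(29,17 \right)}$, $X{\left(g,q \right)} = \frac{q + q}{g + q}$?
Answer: $\frac{- \sqrt{17} + 628095 i}{4831 \left(\sqrt{17} - 65 i\right)} \approx -1.9922 + 0.12636 i$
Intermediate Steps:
$X{\left(g,q \right)} = \frac{2 q}{g + q}$
$j = 17$
$V = - \frac{1}{4831}$ ($V = \frac{1}{17 - 4848} = \frac{1}{-4831} = - \frac{1}{4831} \approx -0.000207$)
$V - X{\left(\sqrt{-16 + u},65 \right)} = - \frac{1}{4831} - 2 \cdot 65 \frac{1}{\sqrt{-16 - 1} + 65} = - \frac{1}{4831} - 2 \cdot 65 \frac{1}{\sqrt{-17} + 65} = - \frac{1}{4831} - 2 \cdot 65 \frac{1}{i \sqrt{17} + 65} = - \frac{1}{4831} - 2 \cdot 65 \frac{1}{65 + i \sqrt{17}} = - \frac{1}{4831} - \frac{130}{65 + i \sqrt{17}}$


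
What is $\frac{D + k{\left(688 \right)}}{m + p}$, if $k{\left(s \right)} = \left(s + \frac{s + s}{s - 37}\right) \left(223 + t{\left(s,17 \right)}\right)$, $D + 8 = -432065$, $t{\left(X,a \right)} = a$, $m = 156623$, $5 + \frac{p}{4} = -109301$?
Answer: $\frac{57818721}{60890417} \approx 0.94955$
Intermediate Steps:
$p = -437224$ ($p = -20 + 4 \left(-109301\right) = -20 - 437204 = -437224$)
$D = -432073$ ($D = -8 - 432065 = -432073$)
$k{\left(s \right)} = 240 s + \frac{480 s}{-37 + s}$ ($k{\left(s \right)} = \left(s + \frac{s + s}{s - 37}\right) \left(223 + 17\right) = \left(s + \frac{2 s}{-37 + s}\right) 240 = 240 s + \frac{480 s}{-37 + s}$)
$\frac{D + k{\left(688 \right)}}{m + p} = \frac{-432073 + 240 \cdot 688 \frac{1}{-37 + 688} \left(-35 + 688\right)}{156623 - 437224} = \frac{-432073 + 240 \cdot 688 \cdot \frac{1}{651} \cdot 653}{-280601} = \left(-432073 + 240 \cdot 688 \cdot \frac{1}{651} \cdot 653\right) \left(- \frac{1}{280601}\right) = \left(-432073 + \frac{35941120}{217}\right) \left(- \frac{1}{280601}\right) = \left(- \frac{57818721}{217}\right) \left(- \frac{1}{280601}\right) = \frac{57818721}{60890417}$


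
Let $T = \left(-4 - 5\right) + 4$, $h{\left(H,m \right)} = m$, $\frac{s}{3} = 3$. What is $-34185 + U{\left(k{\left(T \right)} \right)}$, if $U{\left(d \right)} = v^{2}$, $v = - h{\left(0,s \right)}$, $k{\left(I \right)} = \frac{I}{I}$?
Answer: $-34104$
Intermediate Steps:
$s = 9$ ($s = 3 \cdot 3 = 9$)
$T = -5$ ($T = -9 + 4 = -5$)
$k{\left(I \right)} = 1$
$v = -9$ ($v = \left(-1\right) 9 = -9$)
$U{\left(d \right)} = 81$ ($U{\left(d \right)} = \left(-9\right)^{2} = 81$)
$-34185 + U{\left(k{\left(T \right)} \right)} = -34185 + 81 = -34104$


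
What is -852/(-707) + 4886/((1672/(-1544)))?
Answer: -666521518/147763 ≈ -4510.8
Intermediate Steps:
-852/(-707) + 4886/((1672/(-1544))) = -852*(-1/707) + 4886/((1672*(-1/1544))) = 852/707 + 4886/(-209/193) = 852/707 + 4886*(-193/209) = 852/707 - 942998/209 = -666521518/147763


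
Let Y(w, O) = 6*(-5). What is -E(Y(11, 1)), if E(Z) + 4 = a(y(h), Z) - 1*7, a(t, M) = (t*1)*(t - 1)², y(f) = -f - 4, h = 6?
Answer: 1221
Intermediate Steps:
y(f) = -4 - f
Y(w, O) = -30
a(t, M) = t*(-1 + t)²
E(Z) = -1221 (E(Z) = -4 + ((-4 - 1*6)*(-1 + (-4 - 1*6))² - 1*7) = -4 + ((-4 - 6)*(-1 + (-4 - 6))² - 7) = -4 + (-10*(-1 - 10)² - 7) = -4 + (-10*(-11)² - 7) = -4 + (-10*121 - 7) = -4 + (-1210 - 7) = -4 - 1217 = -1221)
-E(Y(11, 1)) = -1*(-1221) = 1221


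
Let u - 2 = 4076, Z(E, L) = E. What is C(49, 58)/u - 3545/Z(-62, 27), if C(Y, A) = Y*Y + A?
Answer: 3652242/63209 ≈ 57.780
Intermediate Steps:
C(Y, A) = A + Y² (C(Y, A) = Y² + A = A + Y²)
u = 4078 (u = 2 + 4076 = 4078)
C(49, 58)/u - 3545/Z(-62, 27) = (58 + 49²)/4078 - 3545/(-62) = (58 + 2401)*(1/4078) - 3545*(-1/62) = 2459*(1/4078) + 3545/62 = 2459/4078 + 3545/62 = 3652242/63209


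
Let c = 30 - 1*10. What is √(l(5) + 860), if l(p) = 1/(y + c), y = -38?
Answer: √30958/6 ≈ 29.325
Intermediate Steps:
c = 20 (c = 30 - 10 = 20)
l(p) = -1/18 (l(p) = 1/(-38 + 20) = 1/(-18) = -1/18)
√(l(5) + 860) = √(-1/18 + 860) = √(15479/18) = √30958/6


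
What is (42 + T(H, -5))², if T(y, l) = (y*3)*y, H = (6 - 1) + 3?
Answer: 54756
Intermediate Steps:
H = 8 (H = 5 + 3 = 8)
T(y, l) = 3*y² (T(y, l) = (3*y)*y = 3*y²)
(42 + T(H, -5))² = (42 + 3*8²)² = (42 + 3*64)² = (42 + 192)² = 234² = 54756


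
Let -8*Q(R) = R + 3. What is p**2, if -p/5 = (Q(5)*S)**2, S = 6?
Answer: 32400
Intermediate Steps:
Q(R) = -3/8 - R/8 (Q(R) = -(R + 3)/8 = -(3 + R)/8 = -3/8 - R/8)
p = -180 (p = -5*36*(-3/8 - 1/8*5)**2 = -5*36*(-3/8 - 5/8)**2 = -5*(-1*6)**2 = -5*(-6)**2 = -5*36 = -180)
p**2 = (-180)**2 = 32400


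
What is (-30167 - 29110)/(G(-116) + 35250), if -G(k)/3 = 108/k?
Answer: -573011/340777 ≈ -1.6815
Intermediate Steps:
G(k) = -324/k
(-30167 - 29110)/(G(-116) + 35250) = (-30167 - 29110)/(-324/(-116) + 35250) = -59277/(-324*(-1/116) + 35250) = -59277/(81/29 + 35250) = -59277/1022331/29 = -59277*29/1022331 = -573011/340777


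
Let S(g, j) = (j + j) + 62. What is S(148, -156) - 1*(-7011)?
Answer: 6761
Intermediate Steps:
S(g, j) = 62 + 2*j (S(g, j) = 2*j + 62 = 62 + 2*j)
S(148, -156) - 1*(-7011) = (62 + 2*(-156)) - 1*(-7011) = (62 - 312) + 7011 = -250 + 7011 = 6761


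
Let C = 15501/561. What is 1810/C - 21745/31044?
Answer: 10395106265/160404348 ≈ 64.806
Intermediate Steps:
C = 5167/187 (C = 15501*(1/561) = 5167/187 ≈ 27.631)
1810/C - 21745/31044 = 1810/(5167/187) - 21745/31044 = 1810*(187/5167) - 21745*1/31044 = 338470/5167 - 21745/31044 = 10395106265/160404348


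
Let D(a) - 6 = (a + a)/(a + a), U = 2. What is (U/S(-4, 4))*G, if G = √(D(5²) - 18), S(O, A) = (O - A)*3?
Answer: -I*√11/12 ≈ -0.27639*I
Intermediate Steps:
D(a) = 7 (D(a) = 6 + (a + a)/(a + a) = 6 + (2*a)/((2*a)) = 6 + (2*a)*(1/(2*a)) = 6 + 1 = 7)
S(O, A) = -3*A + 3*O
G = I*√11 (G = √(7 - 18) = √(-11) = I*√11 ≈ 3.3166*I)
(U/S(-4, 4))*G = (2/(-3*4 + 3*(-4)))*(I*√11) = (2/(-12 - 12))*(I*√11) = (2/(-24))*(I*√11) = (2*(-1/24))*(I*√11) = -I*√11/12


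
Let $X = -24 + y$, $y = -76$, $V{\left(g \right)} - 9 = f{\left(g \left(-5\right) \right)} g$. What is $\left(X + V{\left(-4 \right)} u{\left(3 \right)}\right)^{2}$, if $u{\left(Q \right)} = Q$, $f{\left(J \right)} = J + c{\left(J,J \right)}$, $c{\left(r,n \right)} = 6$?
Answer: $148225$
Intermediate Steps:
$f{\left(J \right)} = 6 + J$ ($f{\left(J \right)} = J + 6 = 6 + J$)
$V{\left(g \right)} = 9 + g \left(6 - 5 g\right)$ ($V{\left(g \right)} = 9 + \left(6 + g \left(-5\right)\right) g = 9 + \left(6 - 5 g\right) g = 9 + g \left(6 - 5 g\right)$)
$X = -100$ ($X = -24 - 76 = -100$)
$\left(X + V{\left(-4 \right)} u{\left(3 \right)}\right)^{2} = \left(-100 + \left(9 - - 4 \left(-6 + 5 \left(-4\right)\right)\right) 3\right)^{2} = \left(-100 + \left(9 - - 4 \left(-6 - 20\right)\right) 3\right)^{2} = \left(-100 + \left(9 - \left(-4\right) \left(-26\right)\right) 3\right)^{2} = \left(-100 + \left(9 - 104\right) 3\right)^{2} = \left(-100 - 285\right)^{2} = \left(-385\right)^{2} = 148225$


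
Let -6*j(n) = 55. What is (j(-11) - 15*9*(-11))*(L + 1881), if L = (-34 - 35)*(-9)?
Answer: 3692535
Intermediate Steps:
j(n) = -55/6 (j(n) = -⅙*55 = -55/6)
L = 621 (L = -69*(-9) = 621)
(j(-11) - 15*9*(-11))*(L + 1881) = (-55/6 - 15*9*(-11))*(621 + 1881) = (-55/6 - 135*(-11))*2502 = (-55/6 + 1485)*2502 = (8855/6)*2502 = 3692535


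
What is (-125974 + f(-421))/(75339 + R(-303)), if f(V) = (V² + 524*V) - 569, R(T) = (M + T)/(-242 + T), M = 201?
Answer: -92598770/41059857 ≈ -2.2552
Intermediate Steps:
R(T) = (201 + T)/(-242 + T)
f(V) = -569 + V² + 524*V
(-125974 + f(-421))/(75339 + R(-303)) = (-125974 + (-569 + (-421)² + 524*(-421)))/(75339 + (201 - 303)/(-242 - 303)) = (-125974 + (-569 + 177241 - 220604))/(75339 - 102/(-545)) = (-125974 - 43932)/(75339 - 1/545*(-102)) = -169906/(75339 + 102/545) = -169906/41059857/545 = -169906*545/41059857 = -92598770/41059857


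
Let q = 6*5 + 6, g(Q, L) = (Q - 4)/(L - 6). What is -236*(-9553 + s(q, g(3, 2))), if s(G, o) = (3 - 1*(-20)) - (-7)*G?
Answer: 2189608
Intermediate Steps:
g(Q, L) = (-4 + Q)/(-6 + L)
q = 36 (q = 30 + 6 = 36)
s(G, o) = 23 + 7*G (s(G, o) = (3 + 20) + 7*G = 23 + 7*G)
-236*(-9553 + s(q, g(3, 2))) = -236*(-9553 + (23 + 7*36)) = -236*(-9553 + (23 + 252)) = -236*(-9553 + 275) = -236*(-9278) = 2189608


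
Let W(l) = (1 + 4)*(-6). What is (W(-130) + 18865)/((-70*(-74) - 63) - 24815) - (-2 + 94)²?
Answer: -166742707/19698 ≈ -8465.0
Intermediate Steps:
W(l) = -30 (W(l) = 5*(-6) = -30)
(W(-130) + 18865)/((-70*(-74) - 63) - 24815) - (-2 + 94)² = (-30 + 18865)/((-70*(-74) - 63) - 24815) - (-2 + 94)² = 18835/((5180 - 63) - 24815) - 1*92² = 18835/(5117 - 24815) - 1*8464 = 18835/(-19698) - 8464 = 18835*(-1/19698) - 8464 = -18835/19698 - 8464 = -166742707/19698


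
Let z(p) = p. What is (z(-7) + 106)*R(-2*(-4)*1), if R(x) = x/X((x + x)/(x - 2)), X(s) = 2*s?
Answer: 297/2 ≈ 148.50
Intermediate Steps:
R(x) = -1/2 + x/4 (R(x) = x/((2*((x + x)/(x - 2)))) = x/((2*((2*x)/(-2 + x)))) = x/((2*(2*x/(-2 + x)))) = x/((4*x/(-2 + x))) = x*((-2 + x)/(4*x)) = -1/2 + x/4)
(z(-7) + 106)*R(-2*(-4)*1) = (-7 + 106)*(-1/2 + (-2*(-4)*1)/4) = 99*(-1/2 + (8*1)/4) = 99*(-1/2 + (1/4)*8) = 99*(-1/2 + 2) = 99*(3/2) = 297/2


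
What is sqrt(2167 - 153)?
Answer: sqrt(2014) ≈ 44.878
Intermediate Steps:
sqrt(2167 - 153) = sqrt(2014)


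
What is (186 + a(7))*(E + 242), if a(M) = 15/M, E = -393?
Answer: -198867/7 ≈ -28410.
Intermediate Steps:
(186 + a(7))*(E + 242) = (186 + 15/7)*(-393 + 242) = (186 + 15*(1/7))*(-151) = (186 + 15/7)*(-151) = (1317/7)*(-151) = -198867/7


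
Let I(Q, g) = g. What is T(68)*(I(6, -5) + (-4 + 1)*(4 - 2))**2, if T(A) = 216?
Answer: 26136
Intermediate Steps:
T(68)*(I(6, -5) + (-4 + 1)*(4 - 2))**2 = 216*(-5 + (-4 + 1)*(4 - 2))**2 = 216*(-5 - 3*2)**2 = 216*(-5 - 6)**2 = 216*(-11)**2 = 216*121 = 26136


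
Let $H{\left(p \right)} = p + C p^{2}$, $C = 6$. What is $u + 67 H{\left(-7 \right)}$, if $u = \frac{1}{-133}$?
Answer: $\frac{2557456}{133} \approx 19229.0$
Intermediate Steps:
$u = - \frac{1}{133} \approx -0.0075188$
$H{\left(p \right)} = p + 6 p^{2}$
$u + 67 H{\left(-7 \right)} = - \frac{1}{133} + 67 \left(- 7 \left(1 + 6 \left(-7\right)\right)\right) = - \frac{1}{133} + 67 \left(- 7 \left(1 - 42\right)\right) = - \frac{1}{133} + 67 \left(\left(-7\right) \left(-41\right)\right) = - \frac{1}{133} + 67 \cdot 287 = - \frac{1}{133} + 19229 = \frac{2557456}{133}$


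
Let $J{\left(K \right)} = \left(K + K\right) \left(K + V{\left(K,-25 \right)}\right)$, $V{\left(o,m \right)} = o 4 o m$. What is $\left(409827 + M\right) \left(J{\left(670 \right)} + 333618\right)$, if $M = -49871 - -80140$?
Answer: $-26472376707463872$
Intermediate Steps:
$M = 30269$ ($M = -49871 + 80140 = 30269$)
$V{\left(o,m \right)} = 4 m o^{2}$ ($V{\left(o,m \right)} = 4 o o m = 4 o^{2} m = 4 m o^{2}$)
$J{\left(K \right)} = 2 K \left(K - 100 K^{2}\right)$ ($J{\left(K \right)} = \left(K + K\right) \left(K + 4 \left(-25\right) K^{2}\right) = 2 K \left(K - 100 K^{2}\right)$)
$\left(409827 + M\right) \left(J{\left(670 \right)} + 333618\right) = \left(409827 + 30269\right) \left(670^{2} \left(2 - 134000\right) + 333618\right) = 440096 \left(448900 \left(2 - 134000\right) + 333618\right) = 440096 \left(448900 \left(-133998\right) + 333618\right) = 440096 \left(-60151702200 + 333618\right) = 440096 \left(-60151368582\right) = -26472376707463872$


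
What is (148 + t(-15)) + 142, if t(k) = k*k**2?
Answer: -3085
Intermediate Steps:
t(k) = k**3
(148 + t(-15)) + 142 = (148 + (-15)**3) + 142 = (148 - 3375) + 142 = -3227 + 142 = -3085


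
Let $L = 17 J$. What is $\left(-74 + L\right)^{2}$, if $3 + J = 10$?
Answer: $2025$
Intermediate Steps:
$J = 7$ ($J = -3 + 10 = 7$)
$L = 119$ ($L = 17 \cdot 7 = 119$)
$\left(-74 + L\right)^{2} = \left(-74 + 119\right)^{2} = 45^{2} = 2025$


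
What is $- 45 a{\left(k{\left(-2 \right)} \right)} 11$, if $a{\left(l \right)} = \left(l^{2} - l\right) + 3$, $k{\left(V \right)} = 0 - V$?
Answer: $-2475$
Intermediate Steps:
$k{\left(V \right)} = - V$
$a{\left(l \right)} = 3 + l^{2} - l$
$- 45 a{\left(k{\left(-2 \right)} \right)} 11 = - 45 \left(3 + \left(\left(-1\right) \left(-2\right)\right)^{2} - \left(-1\right) \left(-2\right)\right) 11 = - 45 \left(3 + 2^{2} - 2\right) 11 = - 45 \left(3 + 4 - 2\right) 11 = \left(-45\right) 5 \cdot 11 = \left(-225\right) 11 = -2475$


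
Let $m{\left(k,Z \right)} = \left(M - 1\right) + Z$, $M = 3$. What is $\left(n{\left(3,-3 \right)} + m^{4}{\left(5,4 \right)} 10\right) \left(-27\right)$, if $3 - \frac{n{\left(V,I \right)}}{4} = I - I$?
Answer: $-350244$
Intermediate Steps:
$n{\left(V,I \right)} = 12$ ($n{\left(V,I \right)} = 12 - 4 \left(I - I\right) = 12 - 0 = 12 + 0 = 12$)
$m{\left(k,Z \right)} = 2 + Z$ ($m{\left(k,Z \right)} = \left(3 - 1\right) + Z = 2 + Z$)
$\left(n{\left(3,-3 \right)} + m^{4}{\left(5,4 \right)} 10\right) \left(-27\right) = \left(12 + \left(2 + 4\right)^{4} \cdot 10\right) \left(-27\right) = \left(12 + 6^{4} \cdot 10\right) \left(-27\right) = \left(12 + 1296 \cdot 10\right) \left(-27\right) = \left(12 + 12960\right) \left(-27\right) = 12972 \left(-27\right) = -350244$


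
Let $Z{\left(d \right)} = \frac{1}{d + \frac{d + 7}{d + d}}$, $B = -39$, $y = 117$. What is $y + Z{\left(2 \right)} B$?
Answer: $\frac{1833}{17} \approx 107.82$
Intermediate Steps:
$Z{\left(d \right)} = \frac{1}{d + \frac{7 + d}{2 d}}$
$y + Z{\left(2 \right)} B = 117 + 2 \cdot 2 \frac{1}{7 + 2 + 2 \cdot 2^{2}} \left(-39\right) = 117 + 2 \cdot 2 \frac{1}{7 + 2 + 2 \cdot 4} \left(-39\right) = 117 + 2 \cdot 2 \frac{1}{7 + 2 + 8} \left(-39\right) = 117 + 2 \cdot 2 \cdot \frac{1}{17} \left(-39\right) = 117 + \frac{4}{17} \left(-39\right) = 117 - \frac{156}{17} = \frac{1833}{17}$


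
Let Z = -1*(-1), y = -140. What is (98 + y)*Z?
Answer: -42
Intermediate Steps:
Z = 1
(98 + y)*Z = (98 - 140)*1 = -42*1 = -42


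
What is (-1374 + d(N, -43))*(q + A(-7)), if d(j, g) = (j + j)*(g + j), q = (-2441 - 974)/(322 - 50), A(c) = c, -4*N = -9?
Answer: 66269421/2176 ≈ 30455.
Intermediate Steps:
N = 9/4 (N = -1/4*(-9) = 9/4 ≈ 2.2500)
q = -3415/272 ≈ -12.555
d(j, g) = 2*j*(g + j) (d(j, g) = (2*j)*(g + j) = 2*j*(g + j))
(-1374 + d(N, -43))*(q + A(-7)) = (-1374 + 2*(9/4)*(-43 + 9/4))*(-3415/272 - 7) = (-1374 + 2*(9/4)*(-163/4))*(-5319/272) = (-1374 - 1467/8)*(-5319/272) = -12459/8*(-5319/272) = 66269421/2176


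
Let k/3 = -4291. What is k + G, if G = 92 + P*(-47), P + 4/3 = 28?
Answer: -42103/3 ≈ -14034.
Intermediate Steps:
P = 80/3 (P = -4/3 + 28 = 80/3 ≈ 26.667)
k = -12873 (k = 3*(-4291) = -12873)
G = -3484/3 (G = 92 + (80/3)*(-47) = 92 - 3760/3 = -3484/3 ≈ -1161.3)
k + G = -12873 - 3484/3 = -42103/3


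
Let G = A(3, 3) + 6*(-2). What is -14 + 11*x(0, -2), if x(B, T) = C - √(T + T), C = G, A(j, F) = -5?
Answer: -201 - 22*I ≈ -201.0 - 22.0*I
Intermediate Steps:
G = -17 (G = -5 + 6*(-2) = -5 - 12 = -17)
C = -17
x(B, T) = -17 - √2*√T (x(B, T) = -17 - √(T + T) = -17 - √(2*T) = -17 - √2*√T)
-14 + 11*x(0, -2) = -14 + 11*(-17 - √2*√(-2)) = -14 + 11*(-17 - √2*I*√2) = -14 + 11*(-17 - 2*I) = -14 + (-187 - 22*I) = -201 - 22*I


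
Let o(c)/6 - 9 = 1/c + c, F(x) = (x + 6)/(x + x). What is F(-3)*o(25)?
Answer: -2553/25 ≈ -102.12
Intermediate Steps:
F(x) = (6 + x)/(2*x) (F(x) = (6 + x)/((2*x)) = (6 + x)*(1/(2*x)) = (6 + x)/(2*x))
o(c) = 54 + 6*c + 6/c (o(c) = 54 + 6*(1/c + c) = 54 + 6*(c + 1/c) = 54 + (6*c + 6/c) = 54 + 6*c + 6/c)
F(-3)*o(25) = ((1/2)*(6 - 3)/(-3))*(54 + 6*25 + 6/25) = ((1/2)*(-1/3)*3)*(54 + 150 + 6*(1/25)) = -(54 + 150 + 6/25)/2 = -1/2*5106/25 = -2553/25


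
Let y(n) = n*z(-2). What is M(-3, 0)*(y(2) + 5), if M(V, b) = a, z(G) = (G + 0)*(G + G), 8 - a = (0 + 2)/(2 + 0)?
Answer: 147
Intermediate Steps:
a = 7 (a = 8 - (0 + 2)/(2 + 0) = 8 - 2/2 = 8 - 1*1 = 8 - 1 = 7)
z(G) = 2*G² (z(G) = G*(2*G) = 2*G²)
M(V, b) = 7
y(n) = 8*n (y(n) = n*(2*(-2)²) = n*(2*4) = n*8 = 8*n)
M(-3, 0)*(y(2) + 5) = 7*(8*2 + 5) = 7*(16 + 5) = 7*21 = 147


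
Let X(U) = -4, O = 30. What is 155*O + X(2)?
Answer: 4646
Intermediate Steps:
155*O + X(2) = 155*30 - 4 = 4650 - 4 = 4646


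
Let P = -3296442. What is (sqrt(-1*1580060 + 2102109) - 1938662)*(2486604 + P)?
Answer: 1570002156756 - 809838*sqrt(522049) ≈ 1.5694e+12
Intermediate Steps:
(sqrt(-1*1580060 + 2102109) - 1938662)*(2486604 + P) = (sqrt(-1*1580060 + 2102109) - 1938662)*(2486604 - 3296442) = (sqrt(-1580060 + 2102109) - 1938662)*(-809838) = (sqrt(522049) - 1938662)*(-809838) = (-1938662 + sqrt(522049))*(-809838) = 1570002156756 - 809838*sqrt(522049)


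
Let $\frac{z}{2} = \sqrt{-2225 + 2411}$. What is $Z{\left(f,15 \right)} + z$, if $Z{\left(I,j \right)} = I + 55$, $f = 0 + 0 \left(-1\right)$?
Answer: $55 + 2 \sqrt{186} \approx 82.276$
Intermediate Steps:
$f = 0$ ($f = 0 + 0 = 0$)
$Z{\left(I,j \right)} = 55 + I$
$z = 2 \sqrt{186}$ ($z = 2 \sqrt{-2225 + 2411} = 2 \sqrt{186} \approx 27.276$)
$Z{\left(f,15 \right)} + z = \left(55 + 0\right) + 2 \sqrt{186} = 55 + 2 \sqrt{186}$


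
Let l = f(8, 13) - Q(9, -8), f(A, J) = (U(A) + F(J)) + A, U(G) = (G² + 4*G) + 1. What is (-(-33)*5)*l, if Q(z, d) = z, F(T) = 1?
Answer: 16005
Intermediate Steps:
U(G) = 1 + G² + 4*G
f(A, J) = 2 + A² + 5*A (f(A, J) = ((1 + A² + 4*A) + 1) + A = (2 + A² + 4*A) + A = 2 + A² + 5*A)
l = 97 (l = (2 + 8² + 5*8) - 1*9 = (2 + 64 + 40) - 9 = 106 - 9 = 97)
(-(-33)*5)*l = -(-33)*5*97 = -11*(-15)*97 = 165*97 = 16005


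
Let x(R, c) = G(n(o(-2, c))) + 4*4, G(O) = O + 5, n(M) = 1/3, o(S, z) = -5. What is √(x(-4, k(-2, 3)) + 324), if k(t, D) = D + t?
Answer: 2*√777/3 ≈ 18.583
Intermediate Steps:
n(M) = ⅓
G(O) = 5 + O
x(R, c) = 64/3 (x(R, c) = (5 + ⅓) + 4*4 = 16/3 + 16 = 64/3)
√(x(-4, k(-2, 3)) + 324) = √(64/3 + 324) = √(1036/3) = 2*√777/3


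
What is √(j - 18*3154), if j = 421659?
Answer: 3*√40543 ≈ 604.06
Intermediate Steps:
√(j - 18*3154) = √(421659 - 18*3154) = √(421659 - 56772) = √364887 = 3*√40543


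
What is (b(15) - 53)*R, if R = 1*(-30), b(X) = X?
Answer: 1140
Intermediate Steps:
R = -30
(b(15) - 53)*R = (15 - 53)*(-30) = -38*(-30) = 1140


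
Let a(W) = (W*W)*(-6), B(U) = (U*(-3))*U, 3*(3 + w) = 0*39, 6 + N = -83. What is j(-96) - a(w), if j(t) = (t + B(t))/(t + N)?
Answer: 37734/185 ≈ 203.97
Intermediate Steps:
N = -89 (N = -6 - 83 = -89)
w = -3 (w = -3 + (0*39)/3 = -3 + (1/3)*0 = -3 + 0 = -3)
B(U) = -3*U**2 (B(U) = (-3*U)*U = -3*U**2)
j(t) = (t - 3*t**2)/(-89 + t) (j(t) = (t - 3*t**2)/(t - 89) = (t - 3*t**2)/(-89 + t))
a(W) = -6*W**2 (a(W) = W**2*(-6) = -6*W**2)
j(-96) - a(w) = -96*(1 - 3*(-96))/(-89 - 96) - (-6)*(-3)**2 = -96*(1 + 288)/(-185) - (-6)*9 = -96*(-1/185)*289 - 1*(-54) = 27744/185 + 54 = 37734/185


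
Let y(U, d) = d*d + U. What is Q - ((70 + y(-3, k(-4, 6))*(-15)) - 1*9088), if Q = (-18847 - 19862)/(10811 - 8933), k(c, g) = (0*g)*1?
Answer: 5604195/626 ≈ 8952.4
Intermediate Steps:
k(c, g) = 0 (k(c, g) = 0*1 = 0)
y(U, d) = U + d**2 (y(U, d) = d**2 + U = U + d**2)
Q = -12903/626 (Q = -38709/1878 = -38709*1/1878 = -12903/626 ≈ -20.612)
Q - ((70 + y(-3, k(-4, 6))*(-15)) - 1*9088) = -12903/626 - ((70 + (-3 + 0**2)*(-15)) - 1*9088) = -12903/626 - ((70 + (-3 + 0)*(-15)) - 9088) = -12903/626 - ((70 - 3*(-15)) - 9088) = -12903/626 - ((70 + 45) - 9088) = -12903/626 - (115 - 9088) = -12903/626 - 1*(-8973) = -12903/626 + 8973 = 5604195/626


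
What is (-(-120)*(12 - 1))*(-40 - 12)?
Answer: -68640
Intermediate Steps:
(-(-120)*(12 - 1))*(-40 - 12) = -(-120)*11*(-52) = -40*(-33)*(-52) = 1320*(-52) = -68640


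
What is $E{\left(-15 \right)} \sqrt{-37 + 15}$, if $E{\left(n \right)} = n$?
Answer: $- 15 i \sqrt{22} \approx - 70.356 i$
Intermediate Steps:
$E{\left(-15 \right)} \sqrt{-37 + 15} = - 15 \sqrt{-37 + 15} = - 15 \sqrt{-22} = - 15 i \sqrt{22}$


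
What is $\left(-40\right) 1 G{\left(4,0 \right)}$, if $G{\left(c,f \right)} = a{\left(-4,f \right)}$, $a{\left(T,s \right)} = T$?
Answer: $160$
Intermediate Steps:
$G{\left(c,f \right)} = -4$
$\left(-40\right) 1 G{\left(4,0 \right)} = \left(-40\right) 1 \left(-4\right) = \left(-40\right) \left(-4\right) = 160$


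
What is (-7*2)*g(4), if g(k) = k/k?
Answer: -14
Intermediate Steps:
g(k) = 1
(-7*2)*g(4) = -7*2*1 = -14*1 = -14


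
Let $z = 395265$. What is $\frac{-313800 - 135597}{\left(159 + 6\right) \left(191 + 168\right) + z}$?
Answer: $- \frac{49933}{50500} \approx -0.98877$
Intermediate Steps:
$\frac{-313800 - 135597}{\left(159 + 6\right) \left(191 + 168\right) + z} = \frac{-313800 - 135597}{\left(159 + 6\right) \left(191 + 168\right) + 395265} = - \frac{449397}{165 \cdot 359 + 395265} = - \frac{449397}{59235 + 395265} = - \frac{449397}{454500} = \left(-449397\right) \frac{1}{454500} = - \frac{49933}{50500}$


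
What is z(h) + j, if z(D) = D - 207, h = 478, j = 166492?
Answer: 166763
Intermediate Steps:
z(D) = -207 + D
z(h) + j = (-207 + 478) + 166492 = 271 + 166492 = 166763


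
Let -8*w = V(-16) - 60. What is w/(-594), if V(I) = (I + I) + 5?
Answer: -29/1584 ≈ -0.018308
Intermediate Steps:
V(I) = 5 + 2*I (V(I) = 2*I + 5 = 5 + 2*I)
w = 87/8 (w = -((5 + 2*(-16)) - 60)/8 = -((5 - 32) - 60)/8 = -(-27 - 60)/8 = -⅛*(-87) = 87/8 ≈ 10.875)
w/(-594) = (87/8)/(-594) = (87/8)*(-1/594) = -29/1584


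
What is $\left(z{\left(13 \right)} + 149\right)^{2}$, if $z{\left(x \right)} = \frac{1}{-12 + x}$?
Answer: $22500$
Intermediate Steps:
$\left(z{\left(13 \right)} + 149\right)^{2} = \left(\frac{1}{-12 + 13} + 149\right)^{2} = \left(1^{-1} + 149\right)^{2} = \left(1 + 149\right)^{2} = 150^{2} = 22500$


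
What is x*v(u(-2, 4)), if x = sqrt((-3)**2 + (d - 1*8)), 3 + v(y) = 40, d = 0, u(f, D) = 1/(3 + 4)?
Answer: 37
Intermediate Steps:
u(f, D) = 1/7
v(y) = 37 (v(y) = -3 + 40 = 37)
x = 1 (x = sqrt((-3)**2 + (0 - 1*8)) = sqrt(9 + (0 - 8)) = sqrt(9 - 8) = sqrt(1) = 1)
x*v(u(-2, 4)) = 1*37 = 37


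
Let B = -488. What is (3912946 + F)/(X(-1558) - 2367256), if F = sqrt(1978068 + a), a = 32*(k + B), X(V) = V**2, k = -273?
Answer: 1956473/30054 + sqrt(488429)/30054 ≈ 65.122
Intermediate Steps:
a = -24352 (a = 32*(-273 - 488) = 32*(-761) = -24352)
F = 2*sqrt(488429) (F = sqrt(1978068 - 24352) = sqrt(1953716) = 2*sqrt(488429) ≈ 1397.8)
(3912946 + F)/(X(-1558) - 2367256) = (3912946 + 2*sqrt(488429))/((-1558)**2 - 2367256) = (3912946 + 2*sqrt(488429))/(2427364 - 2367256) = (3912946 + 2*sqrt(488429))/60108 = (3912946 + 2*sqrt(488429))*(1/60108) = 1956473/30054 + sqrt(488429)/30054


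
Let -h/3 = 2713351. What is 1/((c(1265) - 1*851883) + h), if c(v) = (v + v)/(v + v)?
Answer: -1/8991935 ≈ -1.1121e-7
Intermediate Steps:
h = -8140053 (h = -3*2713351 = -8140053)
c(v) = 1 (c(v) = (2*v)/((2*v)) = (2*v)*(1/(2*v)) = 1)
1/((c(1265) - 1*851883) + h) = 1/((1 - 1*851883) - 8140053) = 1/((1 - 851883) - 8140053) = 1/(-851882 - 8140053) = 1/(-8991935) = -1/8991935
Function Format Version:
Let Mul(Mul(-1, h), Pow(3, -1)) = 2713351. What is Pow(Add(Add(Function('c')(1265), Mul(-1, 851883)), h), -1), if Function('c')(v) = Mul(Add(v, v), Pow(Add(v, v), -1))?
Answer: Rational(-1, 8991935) ≈ -1.1121e-7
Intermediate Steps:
h = -8140053 (h = Mul(-3, 2713351) = -8140053)
Function('c')(v) = 1 (Function('c')(v) = Mul(Mul(2, v), Pow(Mul(2, v), -1)) = Mul(Mul(2, v), Mul(Rational(1, 2), Pow(v, -1))) = 1)
Pow(Add(Add(Function('c')(1265), Mul(-1, 851883)), h), -1) = Pow(Add(Add(1, Mul(-1, 851883)), -8140053), -1) = Pow(Add(Add(1, -851883), -8140053), -1) = Pow(Add(-851882, -8140053), -1) = Pow(-8991935, -1) = Rational(-1, 8991935)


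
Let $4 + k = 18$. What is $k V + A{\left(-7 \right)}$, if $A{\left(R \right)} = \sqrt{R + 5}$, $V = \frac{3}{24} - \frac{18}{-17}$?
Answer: $\frac{1127}{68} + i \sqrt{2} \approx 16.574 + 1.4142 i$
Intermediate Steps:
$k = 14$ ($k = -4 + 18 = 14$)
$V = \frac{161}{136}$ ($V = 3 \cdot \frac{1}{24} - - \frac{18}{17} = \frac{1}{8} + \frac{18}{17} = \frac{161}{136} \approx 1.1838$)
$A{\left(R \right)} = \sqrt{5 + R}$
$k V + A{\left(-7 \right)} = 14 \cdot \frac{161}{136} + \sqrt{5 - 7} = \frac{1127}{68} + \sqrt{-2} = \frac{1127}{68} + i \sqrt{2}$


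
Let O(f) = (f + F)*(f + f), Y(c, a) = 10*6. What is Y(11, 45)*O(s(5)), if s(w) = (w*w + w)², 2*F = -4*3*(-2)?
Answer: 98496000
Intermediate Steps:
Y(c, a) = 60
F = 12 (F = (-4*3*(-2))/2 = (-12*(-2))/2 = (½)*24 = 12)
s(w) = (w + w²)² (s(w) = (w² + w)² = (w + w²)²)
O(f) = 2*f*(12 + f) (O(f) = (f + 12)*(f + f) = (12 + f)*(2*f) = 2*f*(12 + f))
Y(11, 45)*O(s(5)) = 60*(2*(5²*(1 + 5)²)*(12 + 5²*(1 + 5)²)) = 60*(2*(25*6²)*(12 + 25*6²)) = 60*(2*(25*36)*(12 + 25*36)) = 60*(2*900*(12 + 900)) = 60*(2*900*912) = 60*1641600 = 98496000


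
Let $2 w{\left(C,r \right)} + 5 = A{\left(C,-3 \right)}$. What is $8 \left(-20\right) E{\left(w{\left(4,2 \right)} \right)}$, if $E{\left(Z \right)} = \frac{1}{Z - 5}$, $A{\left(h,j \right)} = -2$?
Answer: $\frac{320}{17} \approx 18.824$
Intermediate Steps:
$w{\left(C,r \right)} = - \frac{7}{2}$ ($w{\left(C,r \right)} = - \frac{5}{2} + \frac{1}{2} \left(-2\right) = - \frac{5}{2} - 1 = - \frac{7}{2}$)
$E{\left(Z \right)} = \frac{1}{-5 + Z}$
$8 \left(-20\right) E{\left(w{\left(4,2 \right)} \right)} = \frac{8 \left(-20\right)}{-5 - \frac{7}{2}} = - \frac{160}{- \frac{17}{2}} = \left(-160\right) \left(- \frac{2}{17}\right) = \frac{320}{17}$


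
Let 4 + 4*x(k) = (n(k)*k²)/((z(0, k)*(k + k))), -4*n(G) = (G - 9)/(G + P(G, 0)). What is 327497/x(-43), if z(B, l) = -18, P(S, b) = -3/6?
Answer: -2051441208/6823 ≈ -3.0067e+5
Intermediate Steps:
P(S, b) = -½ (P(S, b) = -3*⅙ = -½)
n(G) = -(-9 + G)/(4*(-½ + G)) (n(G) = -(G - 9)/(4*(G - ½)) = -(-9 + G)/(4*(-½ + G)))
x(k) = -1 - k*(9 - k)/(288*(-1 + 2*k)) (x(k) = -1 + ((((9 - k)/(2*(-1 + 2*k)))*k²)/((-18*(k + k))))/4 = -1 + ((k²*(9 - k)/(2*(-1 + 2*k)))/((-36*k)))/4 = -1 + ((k²*(9 - k)/(2*(-1 + 2*k)))*(-1/(36*k)))/4 = -1 + (-k*(9 - k)/(72*(-1 + 2*k)))/4 = -1 - k*(9 - k)/(288*(-1 + 2*k)))
327497/x(-43) = 327497/(((288 + (-43)² - 585*(-43))/(288*(-1 + 2*(-43))))) = 327497/(((288 + 1849 + 25155)/(288*(-1 - 86)))) = 327497/(((1/288)*27292/(-87))) = 327497/(((1/288)*(-1/87)*27292)) = 327497/(-6823/6264) = 327497*(-6264/6823) = -2051441208/6823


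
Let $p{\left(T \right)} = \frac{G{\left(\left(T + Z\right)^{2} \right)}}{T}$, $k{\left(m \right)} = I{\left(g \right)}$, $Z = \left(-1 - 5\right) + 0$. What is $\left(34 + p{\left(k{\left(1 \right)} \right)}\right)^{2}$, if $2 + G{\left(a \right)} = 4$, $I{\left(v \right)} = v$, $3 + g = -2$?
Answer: $\frac{28224}{25} \approx 1129.0$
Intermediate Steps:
$g = -5$ ($g = -3 - 2 = -5$)
$Z = -6$ ($Z = -6 + 0 = -6$)
$k{\left(m \right)} = -5$
$G{\left(a \right)} = 2$ ($G{\left(a \right)} = -2 + 4 = 2$)
$p{\left(T \right)} = \frac{2}{T}$
$\left(34 + p{\left(k{\left(1 \right)} \right)}\right)^{2} = \left(34 + \frac{2}{-5}\right)^{2} = \left(34 + 2 \left(- \frac{1}{5}\right)\right)^{2} = \left(34 - \frac{2}{5}\right)^{2} = \left(\frac{168}{5}\right)^{2} = \frac{28224}{25}$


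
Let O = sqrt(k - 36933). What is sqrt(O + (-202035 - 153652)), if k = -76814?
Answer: sqrt(-355687 + I*sqrt(113747)) ≈ 0.283 + 596.39*I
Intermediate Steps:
O = I*sqrt(113747) (O = sqrt(-76814 - 36933) = sqrt(-113747) = I*sqrt(113747) ≈ 337.26*I)
sqrt(O + (-202035 - 153652)) = sqrt(I*sqrt(113747) + (-202035 - 153652)) = sqrt(I*sqrt(113747) - 355687) = sqrt(-355687 + I*sqrt(113747))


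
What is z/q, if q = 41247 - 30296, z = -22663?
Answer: -22663/10951 ≈ -2.0695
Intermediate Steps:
q = 10951
z/q = -22663/10951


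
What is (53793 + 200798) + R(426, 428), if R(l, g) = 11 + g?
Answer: 255030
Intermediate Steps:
(53793 + 200798) + R(426, 428) = (53793 + 200798) + (11 + 428) = 254591 + 439 = 255030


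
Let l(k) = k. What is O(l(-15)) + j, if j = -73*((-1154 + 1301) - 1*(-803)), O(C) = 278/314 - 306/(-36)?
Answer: -21772953/314 ≈ -69341.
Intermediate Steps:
O(C) = 2947/314 (O(C) = 278*(1/314) - 306*(-1/36) = 139/157 + 17/2 = 2947/314)
j = -69350 (j = -73*(147 + 803) = -73*950 = -69350)
O(l(-15)) + j = 2947/314 - 69350 = -21772953/314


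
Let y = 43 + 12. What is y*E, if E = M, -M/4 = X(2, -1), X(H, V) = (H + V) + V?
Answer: 0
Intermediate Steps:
X(H, V) = H + 2*V
M = 0 (M = -4*(2 + 2*(-1)) = -4*(2 - 2) = -4*0 = 0)
y = 55
E = 0
y*E = 55*0 = 0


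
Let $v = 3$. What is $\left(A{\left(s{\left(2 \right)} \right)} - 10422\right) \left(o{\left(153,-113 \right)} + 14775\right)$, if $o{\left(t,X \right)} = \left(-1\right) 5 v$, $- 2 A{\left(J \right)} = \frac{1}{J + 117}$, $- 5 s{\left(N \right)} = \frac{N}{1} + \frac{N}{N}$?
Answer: $- \frac{14921391990}{97} \approx -1.5383 \cdot 10^{8}$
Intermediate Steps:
$s{\left(N \right)} = - \frac{1}{5} - \frac{N}{5}$ ($s{\left(N \right)} = - \frac{\frac{N}{1} + \frac{N}{N}}{5} = - \frac{N 1 + 1}{5} = - \frac{N + 1}{5} = - \frac{1 + N}{5} = - \frac{1}{5} - \frac{N}{5}$)
$A{\left(J \right)} = - \frac{1}{2 \left(117 + J\right)}$ ($A{\left(J \right)} = - \frac{1}{2 \left(J + 117\right)} = - \frac{1}{2 \left(117 + J\right)}$)
$o{\left(t,X \right)} = -15$ ($o{\left(t,X \right)} = \left(-1\right) 5 \cdot 3 = \left(-5\right) 3 = -15$)
$\left(A{\left(s{\left(2 \right)} \right)} - 10422\right) \left(o{\left(153,-113 \right)} + 14775\right) = \left(- \frac{1}{234 + 2 \left(- \frac{1}{5} - \frac{2}{5}\right)} - 10422\right) \left(-15 + 14775\right) = \left(- \frac{1}{234 + 2 \left(- \frac{1}{5} - \frac{2}{5}\right)} - 10422\right) 14760 = \left(- \frac{1}{234 + 2 \left(- \frac{3}{5}\right)} - 10422\right) 14760 = \left(- \frac{1}{234 - \frac{6}{5}} - 10422\right) 14760 = \left(- \frac{1}{\frac{1164}{5}} - 10422\right) 14760 = \left(\left(-1\right) \frac{5}{1164} - 10422\right) 14760 = \left(- \frac{5}{1164} - 10422\right) 14760 = \left(- \frac{12131213}{1164}\right) 14760 = - \frac{14921391990}{97}$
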